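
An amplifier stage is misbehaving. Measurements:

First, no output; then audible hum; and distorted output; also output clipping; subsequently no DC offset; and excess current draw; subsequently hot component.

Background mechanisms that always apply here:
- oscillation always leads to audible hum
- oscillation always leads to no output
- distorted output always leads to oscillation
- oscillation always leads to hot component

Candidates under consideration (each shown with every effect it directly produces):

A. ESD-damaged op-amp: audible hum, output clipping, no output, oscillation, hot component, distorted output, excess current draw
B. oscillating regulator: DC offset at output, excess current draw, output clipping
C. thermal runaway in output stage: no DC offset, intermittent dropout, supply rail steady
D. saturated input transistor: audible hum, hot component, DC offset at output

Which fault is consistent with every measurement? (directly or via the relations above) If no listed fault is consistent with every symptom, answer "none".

For each candidate, compare predicted effects to what was observed:
(A) ESD-damaged op-amp — no output yes; audible hum yes; distorted output yes; output clipping yes; no DC offset NO; excess current draw yes; hot component yes
(B) oscillating regulator — no output NO; audible hum NO; distorted output NO; output clipping yes; no DC offset NO; excess current draw yes; hot component NO
(C) thermal runaway in output stage — does not account for no output, audible hum, distorted output, output clipping, excess current draw, hot component
(D) saturated input transistor — no output NO; audible hum yes; distorted output NO; output clipping NO; no DC offset NO; excess current draw NO; hot component yes
No candidate is consistent with all observations.

none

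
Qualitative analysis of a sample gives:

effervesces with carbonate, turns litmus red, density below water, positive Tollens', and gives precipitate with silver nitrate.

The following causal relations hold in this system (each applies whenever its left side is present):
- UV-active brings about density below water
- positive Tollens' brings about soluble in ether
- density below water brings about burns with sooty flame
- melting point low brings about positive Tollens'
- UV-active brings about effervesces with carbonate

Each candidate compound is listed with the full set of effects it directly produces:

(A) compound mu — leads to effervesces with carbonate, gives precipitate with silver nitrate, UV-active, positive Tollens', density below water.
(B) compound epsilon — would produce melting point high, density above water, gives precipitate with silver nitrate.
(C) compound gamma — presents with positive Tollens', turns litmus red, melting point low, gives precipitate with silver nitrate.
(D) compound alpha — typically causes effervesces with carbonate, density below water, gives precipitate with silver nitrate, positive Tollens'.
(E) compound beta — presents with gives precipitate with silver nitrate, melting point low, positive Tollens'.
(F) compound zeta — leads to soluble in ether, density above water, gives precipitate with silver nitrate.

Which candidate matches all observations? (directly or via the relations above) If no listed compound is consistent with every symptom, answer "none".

Testing each hypothesis:
(A) compound mu — effervesces with carbonate match; turns litmus red miss; density below water match; positive Tollens' match; gives precipitate with silver nitrate match
(B) compound epsilon — effervesces with carbonate miss; turns litmus red miss; density below water miss; positive Tollens' miss; gives precipitate with silver nitrate match
(C) compound gamma — does not account for effervesces with carbonate, density below water
(D) compound alpha — does not account for turns litmus red
(E) compound beta — does not account for effervesces with carbonate, turns litmus red, density below water
(F) compound zeta — fails on effervesces with carbonate, turns litmus red, density below water, positive Tollens' (predicts density above water, not density below water)
None of the listed candidates fits everything.

none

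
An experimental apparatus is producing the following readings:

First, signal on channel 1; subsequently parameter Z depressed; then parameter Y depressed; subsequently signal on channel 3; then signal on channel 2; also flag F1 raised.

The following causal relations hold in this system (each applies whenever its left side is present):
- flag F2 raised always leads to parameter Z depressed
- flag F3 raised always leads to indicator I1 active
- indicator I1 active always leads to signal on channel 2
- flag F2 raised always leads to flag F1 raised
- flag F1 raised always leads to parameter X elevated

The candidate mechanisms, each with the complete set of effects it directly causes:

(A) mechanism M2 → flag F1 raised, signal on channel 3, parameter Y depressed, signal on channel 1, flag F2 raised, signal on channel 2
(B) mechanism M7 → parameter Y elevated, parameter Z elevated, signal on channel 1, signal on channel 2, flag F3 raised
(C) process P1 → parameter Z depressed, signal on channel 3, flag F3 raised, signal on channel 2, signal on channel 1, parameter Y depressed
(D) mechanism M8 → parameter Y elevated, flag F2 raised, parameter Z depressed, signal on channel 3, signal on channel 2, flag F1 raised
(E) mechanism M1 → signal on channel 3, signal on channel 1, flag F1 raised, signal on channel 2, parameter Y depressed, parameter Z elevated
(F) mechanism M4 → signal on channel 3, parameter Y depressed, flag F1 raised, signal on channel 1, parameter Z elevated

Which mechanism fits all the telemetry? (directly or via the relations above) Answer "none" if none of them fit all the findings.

Checking each candidate against the observations:
(A) mechanism M2 — accounts for every observation (parameter Z depressed through flag F2 raised → parameter Z depressed)
(B) mechanism M7 — signal on channel 1 +; parameter Z depressed -; parameter Y depressed -; signal on channel 3 -; signal on channel 2 +; flag F1 raised -
(C) process P1 — does not account for flag F1 raised
(D) mechanism M8 — fails on signal on channel 1, parameter Y depressed (predicts parameter Y elevated, not parameter Y depressed)
(E) mechanism M1 — signal on channel 1 +; parameter Z depressed -; parameter Y depressed +; signal on channel 3 +; signal on channel 2 +; flag F1 raised +
(F) mechanism M4 — fails on parameter Z depressed, signal on channel 2 (predicts parameter Z elevated, not parameter Z depressed)
(A) alone accounts for all the evidence.

A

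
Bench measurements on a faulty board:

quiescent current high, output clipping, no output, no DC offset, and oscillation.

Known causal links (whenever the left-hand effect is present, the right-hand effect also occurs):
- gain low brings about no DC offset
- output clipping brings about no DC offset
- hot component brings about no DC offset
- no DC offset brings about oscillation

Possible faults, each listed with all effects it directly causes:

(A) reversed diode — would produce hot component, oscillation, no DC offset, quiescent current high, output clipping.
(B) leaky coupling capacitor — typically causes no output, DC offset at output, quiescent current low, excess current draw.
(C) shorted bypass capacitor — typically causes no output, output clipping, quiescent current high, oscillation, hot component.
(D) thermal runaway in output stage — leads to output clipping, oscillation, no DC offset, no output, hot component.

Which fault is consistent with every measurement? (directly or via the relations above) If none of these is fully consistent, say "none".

Per-candidate check:
(A) reversed diode — quiescent current high ✓; output clipping ✓; no output ✗; no DC offset ✓; oscillation ✓
(B) leaky coupling capacitor — quiescent current high ✗; output clipping ✗; no output ✓; no DC offset ✗; oscillation ✗
(C) shorted bypass capacitor — quiescent current high ✓; output clipping ✓; no output ✓; no DC offset ✓ (by output clipping → no DC offset); oscillation ✓
(D) thermal runaway in output stage — quiescent current high ✗; output clipping ✓; no output ✓; no DC offset ✓; oscillation ✓
(C) is the only candidate with no mismatches.

C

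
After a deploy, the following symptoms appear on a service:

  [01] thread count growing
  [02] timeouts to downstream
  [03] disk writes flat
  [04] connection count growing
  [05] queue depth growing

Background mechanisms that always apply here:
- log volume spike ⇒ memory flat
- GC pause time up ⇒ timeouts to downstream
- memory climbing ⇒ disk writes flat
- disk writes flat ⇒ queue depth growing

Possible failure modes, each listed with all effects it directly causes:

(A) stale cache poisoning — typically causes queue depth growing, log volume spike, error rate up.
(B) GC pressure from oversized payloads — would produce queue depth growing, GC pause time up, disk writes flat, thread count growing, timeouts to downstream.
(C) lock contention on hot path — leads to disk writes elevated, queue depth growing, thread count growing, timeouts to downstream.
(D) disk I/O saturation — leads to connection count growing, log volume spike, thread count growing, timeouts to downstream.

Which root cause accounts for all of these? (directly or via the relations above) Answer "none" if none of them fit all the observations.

For each candidate, compare predicted effects to what was observed:
(A) stale cache poisoning — does not account for thread count growing, timeouts to downstream, disk writes flat, connection count growing
(B) GC pressure from oversized payloads — thread count growing match; timeouts to downstream match; disk writes flat match; connection count growing miss; queue depth growing match
(C) lock contention on hot path — thread count growing match; timeouts to downstream match; disk writes flat miss; connection count growing miss; queue depth growing match
(D) disk I/O saturation — thread count growing match; timeouts to downstream match; disk writes flat miss; connection count growing match; queue depth growing miss
Every candidate fails on at least one observation.

none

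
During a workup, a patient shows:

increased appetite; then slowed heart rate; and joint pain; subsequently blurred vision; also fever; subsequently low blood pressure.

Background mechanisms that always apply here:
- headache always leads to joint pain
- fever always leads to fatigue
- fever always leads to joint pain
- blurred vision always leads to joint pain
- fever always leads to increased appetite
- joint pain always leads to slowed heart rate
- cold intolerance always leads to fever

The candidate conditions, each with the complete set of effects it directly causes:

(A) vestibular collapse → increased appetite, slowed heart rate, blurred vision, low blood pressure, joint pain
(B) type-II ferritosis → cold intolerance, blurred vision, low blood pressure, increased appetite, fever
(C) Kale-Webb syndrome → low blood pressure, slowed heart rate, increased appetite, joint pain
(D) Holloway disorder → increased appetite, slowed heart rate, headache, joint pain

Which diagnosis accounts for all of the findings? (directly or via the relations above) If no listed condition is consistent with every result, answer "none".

For each candidate, compare predicted effects to what was observed:
(A) vestibular collapse — does not account for fever
(B) type-II ferritosis — increased appetite yes; slowed heart rate yes (via fever → joint pain → slowed heart rate); joint pain yes (via fever → joint pain); blurred vision yes; fever yes; low blood pressure yes
(C) Kale-Webb syndrome — increased appetite yes; slowed heart rate yes; joint pain yes; blurred vision NO; fever NO; low blood pressure yes
(D) Holloway disorder — increased appetite yes; slowed heart rate yes; joint pain yes; blurred vision NO; fever NO; low blood pressure NO
(B) is the only candidate with no mismatches.

B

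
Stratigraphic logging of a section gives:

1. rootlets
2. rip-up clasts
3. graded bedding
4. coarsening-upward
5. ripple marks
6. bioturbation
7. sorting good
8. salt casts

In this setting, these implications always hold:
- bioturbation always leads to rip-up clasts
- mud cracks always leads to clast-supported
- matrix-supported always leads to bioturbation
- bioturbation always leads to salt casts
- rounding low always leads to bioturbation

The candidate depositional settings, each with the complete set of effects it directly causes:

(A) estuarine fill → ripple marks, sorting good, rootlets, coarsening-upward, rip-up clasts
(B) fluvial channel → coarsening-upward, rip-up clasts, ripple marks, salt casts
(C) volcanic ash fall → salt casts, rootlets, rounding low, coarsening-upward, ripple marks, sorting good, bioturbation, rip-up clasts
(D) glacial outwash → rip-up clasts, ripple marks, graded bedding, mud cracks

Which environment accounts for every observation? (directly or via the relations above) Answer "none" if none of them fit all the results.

none

For each candidate, compare predicted effects to what was observed:
(A) estuarine fill — rootlets match; rip-up clasts match; graded bedding miss; coarsening-upward match; ripple marks match; bioturbation miss; sorting good match; salt casts miss
(B) fluvial channel — rootlets miss; rip-up clasts match; graded bedding miss; coarsening-upward match; ripple marks match; bioturbation miss; sorting good miss; salt casts match
(C) volcanic ash fall — does not account for graded bedding
(D) glacial outwash — rootlets miss; rip-up clasts match; graded bedding match; coarsening-upward miss; ripple marks match; bioturbation miss; sorting good miss; salt casts miss
Every candidate fails on at least one observation.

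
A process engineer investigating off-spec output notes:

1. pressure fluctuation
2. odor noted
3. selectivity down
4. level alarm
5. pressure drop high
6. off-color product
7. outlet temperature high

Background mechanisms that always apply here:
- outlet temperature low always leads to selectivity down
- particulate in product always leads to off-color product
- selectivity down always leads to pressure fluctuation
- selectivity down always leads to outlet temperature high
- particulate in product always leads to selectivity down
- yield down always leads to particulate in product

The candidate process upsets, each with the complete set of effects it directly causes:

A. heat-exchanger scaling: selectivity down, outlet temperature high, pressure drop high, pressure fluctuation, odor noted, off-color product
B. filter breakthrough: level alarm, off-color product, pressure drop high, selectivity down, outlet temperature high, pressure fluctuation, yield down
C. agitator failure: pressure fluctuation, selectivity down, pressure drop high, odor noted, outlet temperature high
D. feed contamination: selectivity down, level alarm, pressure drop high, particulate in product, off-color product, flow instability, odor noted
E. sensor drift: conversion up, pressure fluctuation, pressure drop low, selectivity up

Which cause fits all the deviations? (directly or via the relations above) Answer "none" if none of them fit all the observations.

Checking each candidate against the observations:
(A) heat-exchanger scaling — pressure fluctuation yes; odor noted yes; selectivity down yes; level alarm NO; pressure drop high yes; off-color product yes; outlet temperature high yes
(B) filter breakthrough — does not account for odor noted
(C) agitator failure — does not account for level alarm, off-color product
(D) feed contamination — pressure fluctuation yes (through selectivity down → pressure fluctuation); odor noted yes; selectivity down yes; level alarm yes; pressure drop high yes; off-color product yes; outlet temperature high yes (through selectivity down → outlet temperature high)
(E) sensor drift — pressure fluctuation yes; odor noted NO; selectivity down NO; level alarm NO; pressure drop high NO; off-color product NO; outlet temperature high NO
Only (D) is consistent with every observation.

D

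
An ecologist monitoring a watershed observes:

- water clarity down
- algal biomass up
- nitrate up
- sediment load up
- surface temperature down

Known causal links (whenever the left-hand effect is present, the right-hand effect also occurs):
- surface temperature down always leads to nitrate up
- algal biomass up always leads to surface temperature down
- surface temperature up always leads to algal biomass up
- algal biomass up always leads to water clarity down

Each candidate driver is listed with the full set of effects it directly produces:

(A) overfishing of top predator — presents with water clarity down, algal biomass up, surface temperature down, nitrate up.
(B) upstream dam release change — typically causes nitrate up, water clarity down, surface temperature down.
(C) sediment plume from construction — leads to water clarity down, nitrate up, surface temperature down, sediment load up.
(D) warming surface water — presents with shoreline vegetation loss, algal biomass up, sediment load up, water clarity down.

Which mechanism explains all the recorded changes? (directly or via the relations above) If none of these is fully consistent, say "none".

Testing each hypothesis:
(A) overfishing of top predator — does not account for sediment load up
(B) upstream dam release change — does not account for algal biomass up, sediment load up
(C) sediment plume from construction — water clarity down +; algal biomass up -; nitrate up +; sediment load up +; surface temperature down +
(D) warming surface water — accounts for every observation (nitrate up by algal biomass up → surface temperature down → nitrate up)
(D) alone accounts for all the evidence.

D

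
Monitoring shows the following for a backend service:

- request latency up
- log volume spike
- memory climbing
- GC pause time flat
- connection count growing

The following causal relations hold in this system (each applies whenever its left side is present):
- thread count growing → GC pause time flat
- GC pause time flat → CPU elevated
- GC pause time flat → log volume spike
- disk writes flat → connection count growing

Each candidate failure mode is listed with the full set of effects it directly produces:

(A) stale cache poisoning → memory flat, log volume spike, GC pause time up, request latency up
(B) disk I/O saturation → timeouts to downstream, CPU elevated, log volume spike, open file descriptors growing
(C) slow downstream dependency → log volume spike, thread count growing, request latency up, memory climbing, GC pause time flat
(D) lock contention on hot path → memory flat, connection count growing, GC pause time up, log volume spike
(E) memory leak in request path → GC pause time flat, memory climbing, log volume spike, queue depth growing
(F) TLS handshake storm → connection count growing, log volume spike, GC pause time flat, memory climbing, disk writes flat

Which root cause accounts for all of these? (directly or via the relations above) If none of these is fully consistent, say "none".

none

Testing each hypothesis:
(A) stale cache poisoning — request latency up match; log volume spike match; memory climbing miss; GC pause time flat miss; connection count growing miss
(B) disk I/O saturation — request latency up miss; log volume spike match; memory climbing miss; GC pause time flat miss; connection count growing miss
(C) slow downstream dependency — request latency up match; log volume spike match; memory climbing match; GC pause time flat match; connection count growing miss
(D) lock contention on hot path — request latency up miss; log volume spike match; memory climbing miss; GC pause time flat miss; connection count growing match
(E) memory leak in request path — request latency up miss; log volume spike match; memory climbing match; GC pause time flat match; connection count growing miss
(F) TLS handshake storm — request latency up miss; log volume spike match; memory climbing match; GC pause time flat match; connection count growing match
No candidate is consistent with all observations.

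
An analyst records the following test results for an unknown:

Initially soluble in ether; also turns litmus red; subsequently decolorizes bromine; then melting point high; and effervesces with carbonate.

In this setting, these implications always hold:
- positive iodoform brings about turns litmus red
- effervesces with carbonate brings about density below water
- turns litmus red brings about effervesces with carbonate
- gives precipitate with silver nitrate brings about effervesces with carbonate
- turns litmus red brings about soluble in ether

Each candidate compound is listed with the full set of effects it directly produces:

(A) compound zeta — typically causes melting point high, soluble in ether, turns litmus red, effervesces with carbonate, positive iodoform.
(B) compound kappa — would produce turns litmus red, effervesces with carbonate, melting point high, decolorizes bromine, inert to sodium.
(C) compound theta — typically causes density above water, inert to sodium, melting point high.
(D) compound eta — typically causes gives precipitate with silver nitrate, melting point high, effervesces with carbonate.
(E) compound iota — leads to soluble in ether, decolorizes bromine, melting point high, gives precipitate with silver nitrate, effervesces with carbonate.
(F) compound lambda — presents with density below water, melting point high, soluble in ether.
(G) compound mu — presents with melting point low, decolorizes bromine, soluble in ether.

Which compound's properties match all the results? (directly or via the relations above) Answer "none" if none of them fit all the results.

B

Checking each candidate against the observations:
(A) compound zeta — soluble in ether yes; turns litmus red yes; decolorizes bromine NO; melting point high yes; effervesces with carbonate yes
(B) compound kappa — accounts for every observation (soluble in ether through turns litmus red → soluble in ether)
(C) compound theta — does not account for soluble in ether, turns litmus red, decolorizes bromine, effervesces with carbonate
(D) compound eta — soluble in ether NO; turns litmus red NO; decolorizes bromine NO; melting point high yes; effervesces with carbonate yes
(E) compound iota — does not account for turns litmus red
(F) compound lambda — does not account for turns litmus red, decolorizes bromine, effervesces with carbonate
(G) compound mu — fails on turns litmus red, melting point high, effervesces with carbonate (predicts melting point low, not melting point high)
(B) alone accounts for all the evidence.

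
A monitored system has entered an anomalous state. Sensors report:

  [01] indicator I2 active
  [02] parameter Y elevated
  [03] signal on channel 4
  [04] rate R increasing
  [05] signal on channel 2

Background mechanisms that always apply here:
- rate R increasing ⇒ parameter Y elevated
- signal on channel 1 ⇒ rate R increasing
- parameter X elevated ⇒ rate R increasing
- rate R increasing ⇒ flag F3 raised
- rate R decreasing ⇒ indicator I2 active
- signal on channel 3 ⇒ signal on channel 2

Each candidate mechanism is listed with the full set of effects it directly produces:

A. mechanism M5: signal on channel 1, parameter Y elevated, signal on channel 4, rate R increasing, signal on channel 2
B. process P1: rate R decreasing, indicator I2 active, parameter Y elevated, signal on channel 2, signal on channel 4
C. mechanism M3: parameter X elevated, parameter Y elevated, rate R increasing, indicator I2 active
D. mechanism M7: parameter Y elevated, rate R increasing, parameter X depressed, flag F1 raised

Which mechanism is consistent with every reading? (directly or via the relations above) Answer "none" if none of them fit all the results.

none

Per-candidate check:
(A) mechanism M5 — indicator I2 active NO; parameter Y elevated yes; signal on channel 4 yes; rate R increasing yes; signal on channel 2 yes
(B) process P1 — fails on rate R increasing (predicts rate R decreasing, not rate R increasing)
(C) mechanism M3 — indicator I2 active yes; parameter Y elevated yes; signal on channel 4 NO; rate R increasing yes; signal on channel 2 NO
(D) mechanism M7 — does not account for indicator I2 active, signal on channel 4, signal on channel 2
Every candidate fails on at least one observation.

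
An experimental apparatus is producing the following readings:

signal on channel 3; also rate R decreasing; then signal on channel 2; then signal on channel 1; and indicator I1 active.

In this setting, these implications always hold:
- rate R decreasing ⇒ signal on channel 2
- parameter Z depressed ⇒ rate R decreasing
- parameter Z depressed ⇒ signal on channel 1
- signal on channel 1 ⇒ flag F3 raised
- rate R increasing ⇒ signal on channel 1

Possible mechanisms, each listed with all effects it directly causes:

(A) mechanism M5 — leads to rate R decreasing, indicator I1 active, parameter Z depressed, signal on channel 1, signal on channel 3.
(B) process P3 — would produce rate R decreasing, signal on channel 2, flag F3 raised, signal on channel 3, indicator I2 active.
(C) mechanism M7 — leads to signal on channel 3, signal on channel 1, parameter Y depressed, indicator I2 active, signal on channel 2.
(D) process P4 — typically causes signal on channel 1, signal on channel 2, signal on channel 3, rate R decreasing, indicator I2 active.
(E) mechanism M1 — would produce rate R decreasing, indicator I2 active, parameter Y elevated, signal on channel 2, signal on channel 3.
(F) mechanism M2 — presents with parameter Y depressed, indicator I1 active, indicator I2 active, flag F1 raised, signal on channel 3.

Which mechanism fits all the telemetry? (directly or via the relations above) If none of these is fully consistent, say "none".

Per-candidate check:
(A) mechanism M5 — signal on channel 3 yes; rate R decreasing yes; signal on channel 2 yes (by rate R decreasing → signal on channel 2); signal on channel 1 yes; indicator I1 active yes
(B) process P3 — does not account for signal on channel 1, indicator I1 active
(C) mechanism M7 — does not account for rate R decreasing, indicator I1 active
(D) process P4 — does not account for indicator I1 active
(E) mechanism M1 — signal on channel 3 yes; rate R decreasing yes; signal on channel 2 yes; signal on channel 1 NO; indicator I1 active NO
(F) mechanism M2 — signal on channel 3 yes; rate R decreasing NO; signal on channel 2 NO; signal on channel 1 NO; indicator I1 active yes
(A) is the only candidate with no mismatches.

A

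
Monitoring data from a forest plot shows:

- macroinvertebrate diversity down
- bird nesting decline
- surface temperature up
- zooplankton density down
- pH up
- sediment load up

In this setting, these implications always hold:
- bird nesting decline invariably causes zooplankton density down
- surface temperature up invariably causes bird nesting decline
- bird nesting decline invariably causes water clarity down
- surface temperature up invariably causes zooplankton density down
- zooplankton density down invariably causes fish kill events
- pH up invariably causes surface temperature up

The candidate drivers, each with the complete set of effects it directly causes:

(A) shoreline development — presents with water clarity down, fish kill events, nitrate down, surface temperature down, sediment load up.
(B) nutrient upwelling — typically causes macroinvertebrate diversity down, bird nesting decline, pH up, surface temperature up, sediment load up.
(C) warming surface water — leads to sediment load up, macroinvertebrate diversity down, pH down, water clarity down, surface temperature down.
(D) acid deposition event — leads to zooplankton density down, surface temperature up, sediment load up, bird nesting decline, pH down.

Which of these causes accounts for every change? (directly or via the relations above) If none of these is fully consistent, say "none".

B

Per-candidate check:
(A) shoreline development — fails on macroinvertebrate diversity down, bird nesting decline, surface temperature up, zooplankton density down, pH up (predicts surface temperature down, not surface temperature up)
(B) nutrient upwelling — macroinvertebrate diversity down match; bird nesting decline match; surface temperature up match; zooplankton density down match (by surface temperature up → zooplankton density down); pH up match; sediment load up match
(C) warming surface water — macroinvertebrate diversity down match; bird nesting decline miss; surface temperature up miss; zooplankton density down miss; pH up miss; sediment load up match
(D) acid deposition event — macroinvertebrate diversity down miss; bird nesting decline match; surface temperature up match; zooplankton density down match; pH up miss; sediment load up match
(B) alone accounts for all the evidence.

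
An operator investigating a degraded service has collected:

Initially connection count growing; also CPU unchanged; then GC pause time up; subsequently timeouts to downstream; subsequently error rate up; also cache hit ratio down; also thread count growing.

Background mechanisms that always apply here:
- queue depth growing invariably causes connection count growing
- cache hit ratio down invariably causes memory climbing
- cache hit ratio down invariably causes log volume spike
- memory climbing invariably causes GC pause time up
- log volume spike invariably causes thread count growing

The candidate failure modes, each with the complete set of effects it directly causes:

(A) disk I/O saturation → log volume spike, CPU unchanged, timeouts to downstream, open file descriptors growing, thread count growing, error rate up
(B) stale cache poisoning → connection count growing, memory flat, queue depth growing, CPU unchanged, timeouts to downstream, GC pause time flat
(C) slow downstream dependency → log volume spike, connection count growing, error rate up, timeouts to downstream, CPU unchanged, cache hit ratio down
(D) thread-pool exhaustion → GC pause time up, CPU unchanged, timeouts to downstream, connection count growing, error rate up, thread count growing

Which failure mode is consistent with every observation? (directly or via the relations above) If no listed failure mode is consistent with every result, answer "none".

C

For each candidate, compare predicted effects to what was observed:
(A) disk I/O saturation — connection count growing NO; CPU unchanged yes; GC pause time up NO; timeouts to downstream yes; error rate up yes; cache hit ratio down NO; thread count growing yes
(B) stale cache poisoning — connection count growing yes; CPU unchanged yes; GC pause time up NO; timeouts to downstream yes; error rate up NO; cache hit ratio down NO; thread count growing NO
(C) slow downstream dependency — accounts for every observation (GC pause time up by cache hit ratio down → memory climbing → GC pause time up)
(D) thread-pool exhaustion — connection count growing yes; CPU unchanged yes; GC pause time up yes; timeouts to downstream yes; error rate up yes; cache hit ratio down NO; thread count growing yes
(C) alone accounts for all the evidence.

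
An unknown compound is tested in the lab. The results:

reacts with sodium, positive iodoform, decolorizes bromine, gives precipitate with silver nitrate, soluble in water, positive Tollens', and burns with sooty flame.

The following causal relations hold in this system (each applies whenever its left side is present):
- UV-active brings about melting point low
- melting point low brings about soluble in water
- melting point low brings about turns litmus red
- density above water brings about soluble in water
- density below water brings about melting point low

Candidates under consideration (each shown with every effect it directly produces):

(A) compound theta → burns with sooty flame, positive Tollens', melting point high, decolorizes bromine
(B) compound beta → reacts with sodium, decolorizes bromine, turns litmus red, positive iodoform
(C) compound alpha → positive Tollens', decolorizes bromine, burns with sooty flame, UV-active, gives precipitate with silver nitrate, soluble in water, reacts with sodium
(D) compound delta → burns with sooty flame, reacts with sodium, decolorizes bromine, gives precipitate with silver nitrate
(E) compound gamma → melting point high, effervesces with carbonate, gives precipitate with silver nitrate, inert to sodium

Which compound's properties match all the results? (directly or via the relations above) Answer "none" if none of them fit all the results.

Per-candidate check:
(A) compound theta — reacts with sodium NO; positive iodoform NO; decolorizes bromine yes; gives precipitate with silver nitrate NO; soluble in water NO; positive Tollens' yes; burns with sooty flame yes
(B) compound beta — reacts with sodium yes; positive iodoform yes; decolorizes bromine yes; gives precipitate with silver nitrate NO; soluble in water NO; positive Tollens' NO; burns with sooty flame NO
(C) compound alpha — does not account for positive iodoform
(D) compound delta — does not account for positive iodoform, soluble in water, positive Tollens'
(E) compound gamma — fails on reacts with sodium, positive iodoform, decolorizes bromine, soluble in water, positive Tollens', burns with sooty flame (predicts inert to sodium, not reacts with sodium)
No candidate is consistent with all observations.

none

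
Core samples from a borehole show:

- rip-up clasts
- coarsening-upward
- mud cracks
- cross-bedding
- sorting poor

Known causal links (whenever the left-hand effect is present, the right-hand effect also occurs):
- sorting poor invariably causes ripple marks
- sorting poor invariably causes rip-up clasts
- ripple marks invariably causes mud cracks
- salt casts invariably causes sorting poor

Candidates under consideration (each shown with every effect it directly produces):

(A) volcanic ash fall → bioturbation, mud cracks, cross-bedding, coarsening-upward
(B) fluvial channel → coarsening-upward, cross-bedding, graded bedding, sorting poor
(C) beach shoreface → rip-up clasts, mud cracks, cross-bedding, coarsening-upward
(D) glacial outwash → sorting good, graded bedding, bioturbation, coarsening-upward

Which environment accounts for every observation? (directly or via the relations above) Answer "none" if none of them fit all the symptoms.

Testing each hypothesis:
(A) volcanic ash fall — does not account for rip-up clasts, sorting poor
(B) fluvial channel — rip-up clasts match (through sorting poor → rip-up clasts); coarsening-upward match; mud cracks match (through sorting poor → ripple marks → mud cracks); cross-bedding match; sorting poor match
(C) beach shoreface — rip-up clasts match; coarsening-upward match; mud cracks match; cross-bedding match; sorting poor miss
(D) glacial outwash — fails on rip-up clasts, mud cracks, cross-bedding, sorting poor (predicts sorting good, not sorting poor)
Only (B) is consistent with every observation.

B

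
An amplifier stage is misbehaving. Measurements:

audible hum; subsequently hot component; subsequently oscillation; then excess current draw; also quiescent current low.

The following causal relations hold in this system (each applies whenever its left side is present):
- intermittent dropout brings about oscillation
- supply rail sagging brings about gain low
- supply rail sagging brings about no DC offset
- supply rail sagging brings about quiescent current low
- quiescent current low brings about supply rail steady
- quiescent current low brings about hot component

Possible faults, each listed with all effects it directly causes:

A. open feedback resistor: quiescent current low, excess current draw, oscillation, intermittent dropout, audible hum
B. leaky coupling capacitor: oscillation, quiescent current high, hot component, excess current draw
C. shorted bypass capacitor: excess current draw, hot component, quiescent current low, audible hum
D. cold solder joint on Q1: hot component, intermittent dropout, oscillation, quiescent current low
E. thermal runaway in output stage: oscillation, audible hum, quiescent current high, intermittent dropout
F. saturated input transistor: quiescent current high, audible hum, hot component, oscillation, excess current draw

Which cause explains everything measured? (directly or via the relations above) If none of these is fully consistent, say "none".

A

Checking each candidate against the observations:
(A) open feedback resistor — accounts for every observation (hot component through quiescent current low → hot component)
(B) leaky coupling capacitor — audible hum miss; hot component match; oscillation match; excess current draw match; quiescent current low miss
(C) shorted bypass capacitor — audible hum match; hot component match; oscillation miss; excess current draw match; quiescent current low match
(D) cold solder joint on Q1 — does not account for audible hum, excess current draw
(E) thermal runaway in output stage — fails on hot component, excess current draw, quiescent current low (predicts quiescent current high, not quiescent current low)
(F) saturated input transistor — fails on quiescent current low (predicts quiescent current high, not quiescent current low)
Only (A) is consistent with every observation.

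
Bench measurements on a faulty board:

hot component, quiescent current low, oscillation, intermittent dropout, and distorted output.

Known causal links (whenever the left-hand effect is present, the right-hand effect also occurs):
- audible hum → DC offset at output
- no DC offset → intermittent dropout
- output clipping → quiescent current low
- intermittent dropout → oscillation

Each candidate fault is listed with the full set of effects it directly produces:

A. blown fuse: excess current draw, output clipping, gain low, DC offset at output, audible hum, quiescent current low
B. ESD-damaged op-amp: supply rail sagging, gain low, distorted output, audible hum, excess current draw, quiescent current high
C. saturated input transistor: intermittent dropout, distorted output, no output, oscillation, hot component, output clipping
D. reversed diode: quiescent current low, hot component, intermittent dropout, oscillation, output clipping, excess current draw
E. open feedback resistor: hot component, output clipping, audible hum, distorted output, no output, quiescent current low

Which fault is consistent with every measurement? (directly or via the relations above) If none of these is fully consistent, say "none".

Testing each hypothesis:
(A) blown fuse — hot component miss; quiescent current low match; oscillation miss; intermittent dropout miss; distorted output miss
(B) ESD-damaged op-amp — fails on hot component, quiescent current low, oscillation, intermittent dropout (predicts quiescent current high, not quiescent current low)
(C) saturated input transistor — hot component match; quiescent current low match (through output clipping → quiescent current low); oscillation match; intermittent dropout match; distorted output match
(D) reversed diode — hot component match; quiescent current low match; oscillation match; intermittent dropout match; distorted output miss
(E) open feedback resistor — does not account for oscillation, intermittent dropout
(C) alone accounts for all the evidence.

C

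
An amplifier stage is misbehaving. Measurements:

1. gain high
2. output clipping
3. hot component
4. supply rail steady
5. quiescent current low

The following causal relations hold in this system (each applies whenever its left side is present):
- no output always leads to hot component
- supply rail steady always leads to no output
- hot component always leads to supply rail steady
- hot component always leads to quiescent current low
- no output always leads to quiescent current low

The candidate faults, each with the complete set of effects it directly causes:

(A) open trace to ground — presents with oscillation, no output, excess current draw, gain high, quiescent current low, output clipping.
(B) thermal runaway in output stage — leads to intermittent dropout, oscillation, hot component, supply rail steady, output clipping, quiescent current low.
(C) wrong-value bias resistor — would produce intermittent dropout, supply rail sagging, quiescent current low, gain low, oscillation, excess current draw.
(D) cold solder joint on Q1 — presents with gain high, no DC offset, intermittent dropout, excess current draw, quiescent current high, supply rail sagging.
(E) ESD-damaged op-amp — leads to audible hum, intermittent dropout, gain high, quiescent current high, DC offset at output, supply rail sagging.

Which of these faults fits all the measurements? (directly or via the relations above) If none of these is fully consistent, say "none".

A

Testing each hypothesis:
(A) open trace to ground — accounts for every observation (hot component by no output → hot component)
(B) thermal runaway in output stage — does not account for gain high
(C) wrong-value bias resistor — gain high ✗; output clipping ✗; hot component ✗; supply rail steady ✗; quiescent current low ✓
(D) cold solder joint on Q1 — gain high ✓; output clipping ✗; hot component ✗; supply rail steady ✗; quiescent current low ✗
(E) ESD-damaged op-amp — gain high ✓; output clipping ✗; hot component ✗; supply rail steady ✗; quiescent current low ✗
Only (A) is consistent with every observation.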